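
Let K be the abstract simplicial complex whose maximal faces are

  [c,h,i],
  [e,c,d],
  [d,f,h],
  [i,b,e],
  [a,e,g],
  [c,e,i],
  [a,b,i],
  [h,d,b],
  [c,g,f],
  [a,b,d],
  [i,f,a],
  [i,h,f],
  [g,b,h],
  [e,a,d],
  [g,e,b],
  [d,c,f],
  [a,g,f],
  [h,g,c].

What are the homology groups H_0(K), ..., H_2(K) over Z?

H_0 ≅ Z,  H_1 ≅ Z ⊕ Z/2,  H_2 = 0.

Order the vertices as a < b < c < d < e < f < g < h < i. Listing each simplex with vertices in this order, K has dimension 2 with simplices:

  0-simplices (9): a, b, c, d, e, f, g, h, i
  1-simplices (27): ab, ad, ae, af, ag, ai, bd, be, bg, bh, bi, cd, ce, cf, cg, ch, ci, de, df, dh, eg, ei, fg, fh, fi, gh, hi
  2-simplices (18): abd, abi, ade, aeg, afg, afi, bdh, beg, bei, bgh, cde, cdf, cei, cfg, cgh, chi, dfh, fhi

so the chain groups are C_0 ≅ Z^9, C_1 ≅ Z^27, C_2 ≅ Z^18.

The boundary map ∂_1: C_1 → C_0 maps an edge to its endpoints' difference, ∂[p,q] = q − p. For instance
  ∂de = e − d.
As a 9×27 matrix over Z this has rank 8, with invariant factors (1,1,1,1,1,1,1,1).

∂_2: C_2 → C_1 acts by ∂[p,q,r] = [q,r] − [p,r] + [p,q]. For instance
  ∂abd = bd − ad + ab,
  ∂cgh = gh − ch + cg.
As a 27×18 matrix over Z this has rank 18, with invariant factors (1,1,1,1,1,1,1,1,1,1,1,1,1,1,1,1,1,2).

Now H_k = ker ∂_k / im ∂_{k+1}, so:

  H_0: rank C_0 − rank ∂_1 = 9 − 8 = 1, and the invariant factors of ∂_1 are all 1, so H_0 = Z.
  H_1: rank ker ∂_1 − rank ∂_2 = (27 − 8) − 18 = 1, and ∂_2 has invariant factor 2 > 1, so H_1 = Z ⊕ Z/2.
  H_2: rank ker ∂_2 − rank ∂_3 = (18 − 18) − 0 = 0, and there is no ∂_3, so H_2 = 0.

As a check, the Euler characteristic is 9 − 27 + 18 = 0, which agrees with 1 − 1 + 0 = 0.
(K is a triangulation of the Klein bottle.)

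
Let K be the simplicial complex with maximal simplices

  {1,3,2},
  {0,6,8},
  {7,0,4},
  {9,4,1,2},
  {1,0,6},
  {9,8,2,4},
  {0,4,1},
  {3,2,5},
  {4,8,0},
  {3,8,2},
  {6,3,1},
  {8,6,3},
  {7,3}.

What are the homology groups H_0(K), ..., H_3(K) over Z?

H_0 = Z,  H_1 = Z,  H_2 = Z,  H_3 = 0.

Order the vertices as 0 < 1 < 2 < 3 < 4 < 5 < 6 < 7 < 8 < 9. Listing each simplex with vertices in this order, K has dimension 3 with simplices:

  0-simplices (10): [0], [1], [2], [3], [4], [5], [6], [7], [8], [9]
  1-simplices (24): (24 of them)
  2-simplices (17): [0,1,4], [0,1,6], [0,4,7], [0,4,8], [0,6,8], [1,2,3], [1,2,4], [1,2,9], [1,3,6], [1,4,9], [2,3,5], [2,3,8], [2,4,8], [2,4,9], [2,8,9], [3,6,8], [4,8,9]
  3-simplices (2): [1,2,4,9], [2,4,8,9]

giving chain groups C_0 ≅ Z^10, C_1 ≅ Z^24, C_2 ≅ Z^17, C_3 ≅ Z^2.

∂_1: C_1 → C_0 sends each edge [p,q] (with p < q) to q − p. For instance
  ∂[6,8] = [8] − [6].
As a 10×24 matrix over Z this has rank 9, with invariant factors (1,1,1,1,1,1,1,1,1).

The boundary map ∂_2: C_2 → C_1 sends each 2-simplex [p,q,r] to [q,r] − [p,r] + [p,q]. For instance
  ∂[3,6,8] = [6,8] − [3,8] + [3,6],
  ∂[0,4,8] = [4,8] − [0,8] + [0,4].
The 24×17 boundary matrix has rank 14 and Smith normal form diag(1,1,1,1,1,1,1,1,1,1,1,1,1,1).

∂_3: C_3 → C_2 sends each 3-simplex σ to the alternating sum Σ_i (−1)^i (σ with its i-th vertex removed). For instance
  ∂[2,4,8,9] = [4,8,9] − [2,8,9] + [2,4,9] − [2,4,8],
  ∂[1,2,4,9] = [2,4,9] − [1,4,9] + [1,2,9] − [1,2,4].
As a 17×2 matrix over Z this has rank 2, with invariant factors (1,1).

From H_k ≅ ker(∂_k) / im(∂_{k+1}) we obtain:

  H_0: rank C_0 − rank ∂_1 = 10 − 9 = 1, and the invariant factors of ∂_1 are all 1, so H_0 ≅ Z.
  H_1: rank ker ∂_1 − rank ∂_2 = (24 − 9) − 14 = 1, and the invariant factors of ∂_2 are all 1, so H_1 ≅ Z.
  H_2: rank ker ∂_2 − rank ∂_3 = (17 − 14) − 2 = 1, and the invariant factors of ∂_3 are all 1, so H_2 ≅ Z.
  H_3: rank ker ∂_3 − rank ∂_4 = (2 − 2) − 0 = 0, and there is no ∂_4, so H_3 ≅ 0.

As a check, the Euler characteristic is 10 − 24 + 17 − 2 = 1, which agrees with 1 − 1 + 1 − 0 = 1.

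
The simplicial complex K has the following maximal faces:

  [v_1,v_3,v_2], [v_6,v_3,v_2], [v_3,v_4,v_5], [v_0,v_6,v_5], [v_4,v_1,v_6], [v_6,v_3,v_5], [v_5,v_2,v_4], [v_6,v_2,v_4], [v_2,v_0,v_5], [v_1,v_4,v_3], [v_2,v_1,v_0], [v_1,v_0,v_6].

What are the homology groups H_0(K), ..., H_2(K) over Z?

K has 7 vertices, 18 edges, 12 triangles.
rank ∂_0 = 0, rank ∂_1 = 6 ⇒ b_0 = 7 − 0 − 6 = 1; all invariant factors of ∂_1 are 1 so no torsion. So H_0 ≅ Z.
rank ∂_1 = 6, rank ∂_2 = 12 ⇒ b_1 = 18 − 6 − 12 = 0; ∂_2 has invariant factor(s) [2] giving torsion. So H_1 ≅ Z/2.
rank ∂_2 = 12, rank ∂_3 = 0 ⇒ b_2 = 12 − 12 − 0 = 0. So H_2 ≅ 0.

H_0 = Z,  H_1 = Z/2,  H_2 = 0.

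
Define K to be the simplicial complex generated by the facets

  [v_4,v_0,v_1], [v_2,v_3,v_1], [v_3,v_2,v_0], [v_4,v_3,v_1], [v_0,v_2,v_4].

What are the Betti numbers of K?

K has 5 vertices, 10 edges, 5 triangles.
rank ∂_0 = 0, rank ∂_1 = 4 ⇒ b_0 = 5 − 0 − 4 = 1; all invariant factors of ∂_1 are 1 so no torsion. So H_0 ≅ Z.
rank ∂_1 = 4, rank ∂_2 = 5 ⇒ b_1 = 10 − 4 − 5 = 1; all invariant factors of ∂_2 are 1 so no torsion. So H_1 ≅ Z.
rank ∂_2 = 5, rank ∂_3 = 0 ⇒ b_2 = 5 − 5 − 0 = 0. So H_2 ≅ 0.

b_0 = 1, b_1 = 1, b_2 = 0.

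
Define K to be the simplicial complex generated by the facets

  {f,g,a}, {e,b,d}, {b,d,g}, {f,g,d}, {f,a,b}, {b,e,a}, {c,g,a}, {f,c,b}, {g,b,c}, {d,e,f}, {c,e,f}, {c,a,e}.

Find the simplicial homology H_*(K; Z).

H_0 = Z,  H_1 = Z/2,  H_2 = 0.

K has 7 vertices, 18 edges, 12 triangles.
rank ∂_0 = 0, rank ∂_1 = 6 ⇒ b_0 = 7 − 0 − 6 = 1; all invariant factors of ∂_1 are 1 so no torsion. So H_0 ≅ Z.
rank ∂_1 = 6, rank ∂_2 = 12 ⇒ b_1 = 18 − 6 − 12 = 0; ∂_2 has invariant factor(s) [2] giving torsion. So H_1 ≅ Z/2.
rank ∂_2 = 12, rank ∂_3 = 0 ⇒ b_2 = 12 − 12 − 0 = 0. So H_2 ≅ 0.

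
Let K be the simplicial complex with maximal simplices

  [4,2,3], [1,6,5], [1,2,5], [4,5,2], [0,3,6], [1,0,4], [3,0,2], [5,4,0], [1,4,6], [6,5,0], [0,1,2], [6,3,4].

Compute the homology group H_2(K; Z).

H_2 = 0.

K has 7 vertices, 18 edges, 12 triangles.
rank ∂_2 = 12, rank ∂_3 = 0 ⇒ b_2 = 12 − 12 − 0 = 0. So H_2 = 0.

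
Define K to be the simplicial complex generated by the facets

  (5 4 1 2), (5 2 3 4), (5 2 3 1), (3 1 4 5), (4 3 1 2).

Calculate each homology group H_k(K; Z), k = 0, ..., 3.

K has 5 vertices, 10 edges, 10 triangles, 5 3-simplices.
rank ∂_0 = 0, rank ∂_1 = 4 ⇒ b_0 = 5 − 0 − 4 = 1; all invariant factors of ∂_1 are 1 so no torsion. So H_0 ≅ Z.
rank ∂_1 = 4, rank ∂_2 = 6 ⇒ b_1 = 10 − 4 − 6 = 0; all invariant factors of ∂_2 are 1 so no torsion. So H_1 ≅ 0.
rank ∂_2 = 6, rank ∂_3 = 4 ⇒ b_2 = 10 − 6 − 4 = 0; all invariant factors of ∂_3 are 1 so no torsion. So H_2 ≅ 0.
rank ∂_3 = 4, rank ∂_4 = 0 ⇒ b_3 = 5 − 4 − 0 = 1. So H_3 ≅ Z.

H_0 ≅ Z,  H_1 = 0,  H_2 = 0,  H_3 ≅ Z.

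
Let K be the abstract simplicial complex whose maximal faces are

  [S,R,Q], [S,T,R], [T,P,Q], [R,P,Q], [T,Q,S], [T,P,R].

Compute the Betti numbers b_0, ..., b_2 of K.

We work with the vertex ordering P < Q < R < S < T. The simplices of K, each written with vertices in increasing order, are:

  0-simplices (5): P, Q, R, S, T
  1-simplices (9): PQ, PR, PT, QR, QS, QT, RS, RT, ST
  2-simplices (6): PQR, PQT, PRT, QRS, QST, RST

Hence C_0 ≅ Z^5, C_1 ≅ Z^9, C_2 ≅ Z^6.

Boundary ∂_1: C_1 → C_0 maps an edge to its endpoints' difference, ∂[p,q] = q − p.
This gives a 5×9 integer matrix of rank 4; reducing to Smith normal form yields diagonal entries (1,1,1,1).

Boundary ∂_2: C_2 → C_1 acts by ∂[p,q,r] = [q,r] − [p,r] + [p,q]. For instance
  ∂QRS = RS − QS + QR,
  ∂PQT = QT − PT + PQ.
The resulting 9×6 matrix has rank 5, and its Smith normal form has invariant factors (1,1,1,1,1).

Computing H_k = (kernel of ∂_k) / (image of ∂_{k+1}):

  H_0: rank C_0 − rank ∂_1 = 5 − 4 = 1, and the invariant factors of ∂_1 are all 1, so H_0 ≅ Z.
  H_1: rank ker ∂_1 − rank ∂_2 = (9 − 4) − 5 = 0, and the invariant factors of ∂_2 are all 1, so H_1 ≅ 0.
  H_2: rank ker ∂_2 − rank ∂_3 = (6 − 5) − 0 = 1, and there is no ∂_3, so H_2 ≅ Z.

Hence the Betti numbers are b_0 = 1, b_1 = 0, b_2 = 1.

b_0 = 1, b_1 = 0, b_2 = 1.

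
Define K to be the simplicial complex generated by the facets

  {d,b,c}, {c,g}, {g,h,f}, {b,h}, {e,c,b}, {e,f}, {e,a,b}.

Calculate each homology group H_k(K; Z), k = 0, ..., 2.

H_0 ≅ Z,  H_1 ≅ Z^2,  H_2 = 0.

Order the vertices as a < b < c < d < e < f < g < h. Listing each simplex with vertices in this order, K has dimension 2 with simplices:

  0-simplices (8): a, b, c, d, e, f, g, h
  1-simplices (13): ab, ae, bc, bd, be, bh, cd, ce, cg, ef, fg, fh, gh
  2-simplices (4): abe, bcd, bce, fgh

Hence C_0 ≅ Z^8, C_1 ≅ Z^13, C_2 ≅ Z^4.

Boundary ∂_1: C_1 → C_0 is given by ∂[p,q] = [q] − [p]. For instance
  ∂bc = c − b.
This gives a 8×13 integer matrix of rank 7; reducing to Smith normal form yields diagonal entries (1,1,1,1,1,1,1).

∂_2: C_2 → C_1 maps a triangle to the signed sum of its edges. For instance
  ∂abe = be − ae + ab,
  ∂bce = ce − be + bc.
The 13×4 boundary matrix has rank 4 and Smith normal form diag(1,1,1,1).

Reading off H_k = ker ∂_k / im ∂_{k+1}:

  H_0: rank C_0 − rank ∂_1 = 8 − 7 = 1, and the invariant factors of ∂_1 are all 1, so H_0 ≅ Z.
  H_1: rank ker ∂_1 − rank ∂_2 = (13 − 7) − 4 = 2, and the invariant factors of ∂_2 are all 1, so H_1 ≅ Z^2.
  H_2: rank ker ∂_2 − rank ∂_3 = (4 − 4) − 0 = 0, and there is no ∂_3, so H_2 ≅ 0.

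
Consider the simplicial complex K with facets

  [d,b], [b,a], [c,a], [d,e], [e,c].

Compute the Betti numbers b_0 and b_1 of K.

Order the vertices as a < b < c < d < e. Listing each simplex with vertices in this order, K has dimension 1 with simplices:

  0-simplices (5): a, b, c, d, e
  1-simplices (5): ab, ac, bd, ce, de

giving chain groups C_0 ≅ Z^5, C_1 ≅ Z^5.

∂_1: C_1 → C_0 is given by ∂[p,q] = [q] − [p].
This gives a 5×5 integer matrix of rank 4; reducing to Smith normal form yields diagonal entries (1,1,1,1).

Now H_k = ker ∂_k / im ∂_{k+1}, so:

  H_0: rank C_0 − rank ∂_1 = 5 − 4 = 1, and the invariant factors of ∂_1 are all 1, so H_0 = Z.
  H_1: rank ker ∂_1 − rank ∂_2 = (5 − 4) − 0 = 1, and there is no ∂_2, so H_1 = Z.

(K is a triangulation of the circle S^1.)

Hence the Betti numbers are b_0 = 1, b_1 = 1.

b_0 = 1, b_1 = 1.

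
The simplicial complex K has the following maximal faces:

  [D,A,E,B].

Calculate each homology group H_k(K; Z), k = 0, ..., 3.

H_0 = Z,  H_1 = 0,  H_2 = 0,  H_3 = 0.

Order the vertices as A < B < D < E. Listing each simplex with vertices in this order, K has dimension 3 with simplices:

  0-simplices (4): A, B, D, E
  1-simplices (6): AB, AD, AE, BD, BE, DE
  2-simplices (4): ABD, ABE, ADE, BDE
  3-simplices (1): ABDE

giving chain groups C_0 ≅ Z^4, C_1 ≅ Z^6, C_2 ≅ Z^4, C_3 ≅ Z^1.

The boundary map ∂_1: C_1 → C_0 is given by ∂[p,q] = [q] − [p].
This gives a 4×6 integer matrix of rank 3; reducing to Smith normal form yields diagonal entries (1,1,1).

The boundary map ∂_2: C_2 → C_1 sends each 2-simplex [p,q,r] to [q,r] − [p,r] + [p,q]. For instance
  ∂ABE = BE − AE + AB,
  ∂ABD = BD − AD + AB.
The 6×4 boundary matrix has rank 3 and Smith normal form diag(1,1,1).

Boundary ∂_3: C_3 → C_2 sends each 3-simplex σ to the alternating sum Σ_i (−1)^i (σ with its i-th vertex removed). For instance
  ∂ABDE = BDE − ADE + ABE − ABD.
The resulting 4×1 matrix has rank 1, and its Smith normal form has invariant factors (1).

Reading off H_k = ker ∂_k / im ∂_{k+1}:

  H_0: rank C_0 − rank ∂_1 = 4 − 3 = 1, and the invariant factors of ∂_1 are all 1, so H_0 ≅ Z.
  H_1: rank ker ∂_1 − rank ∂_2 = (6 − 3) − 3 = 0, and the invariant factors of ∂_2 are all 1, so H_1 ≅ 0.
  H_2: rank ker ∂_2 − rank ∂_3 = (4 − 3) − 1 = 0, and the invariant factors of ∂_3 are all 1, so H_2 ≅ 0.
  H_3: rank ker ∂_3 − rank ∂_4 = (1 − 1) − 0 = 0, and there is no ∂_4, so H_3 ≅ 0.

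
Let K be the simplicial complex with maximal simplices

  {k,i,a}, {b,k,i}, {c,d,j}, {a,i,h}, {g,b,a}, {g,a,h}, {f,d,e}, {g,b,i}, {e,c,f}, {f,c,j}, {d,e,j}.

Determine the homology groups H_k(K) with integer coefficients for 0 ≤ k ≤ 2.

K has 11 vertices, 22 edges, 11 triangles.
rank ∂_0 = 0, rank ∂_1 = 9 ⇒ b_0 = 11 − 0 − 9 = 2; all invariant factors of ∂_1 are 1 so no torsion. So H_0 = Z^2.
rank ∂_1 = 9, rank ∂_2 = 11 ⇒ b_1 = 22 − 9 − 11 = 2; all invariant factors of ∂_2 are 1 so no torsion. So H_1 = Z^2.
rank ∂_2 = 11, rank ∂_3 = 0 ⇒ b_2 = 11 − 11 − 0 = 0. So H_2 = 0.

H_0 ≅ Z^2,  H_1 ≅ Z^2,  H_2 = 0.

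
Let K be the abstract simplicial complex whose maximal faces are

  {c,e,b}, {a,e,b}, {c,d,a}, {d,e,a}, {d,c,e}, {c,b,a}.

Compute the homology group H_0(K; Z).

H_0 ≅ Z.

Fix the vertex order a < b < c < d < e and write every simplex with vertices in increasing order. Then dim K = 2 and the simplices of K are:

  0-simplices (5): a, b, c, d, e
  1-simplices (9): ab, ac, ad, ae, bc, be, cd, ce, de
  2-simplices (6): abc, abe, acd, ade, bce, cde

so the chain groups are C_0 ≅ Z^5, C_1 ≅ Z^9, C_2 ≅ Z^6.

∂_1: C_1 → C_0 is given by ∂[p,q] = [q] − [p].
This gives a 5×9 integer matrix of rank 4; reducing to Smith normal form yields diagonal entries (1,1,1,1).

The boundary map ∂_2: C_2 → C_1 acts by ∂[p,q,r] = [q,r] − [p,r] + [p,q]. For instance
  ∂ade = de − ae + ad,
  ∂bce = ce − be + bc.
This gives a 9×6 integer matrix of rank 5; reducing to Smith normal form yields diagonal entries (1,1,1,1,1).

Now H_k = ker ∂_k / im ∂_{k+1}, so:

  H_0: rank C_0 − rank ∂_1 = 5 − 4 = 1, and the invariant factors of ∂_1 are all 1, so H_0 = Z.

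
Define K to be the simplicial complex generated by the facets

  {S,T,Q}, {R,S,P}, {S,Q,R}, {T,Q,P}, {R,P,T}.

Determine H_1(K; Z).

Fix the vertex order P < Q < R < S < T and write every simplex with vertices in increasing order. Then dim K = 2 and the simplices of K are:

  0-simplices (5): P, Q, R, S, T
  1-simplices (10): PQ, PR, PS, PT, QR, QS, QT, RS, RT, ST
  2-simplices (5): PQT, PRS, PRT, QRS, QST

so the chain groups are C_0 ≅ Z^5, C_1 ≅ Z^10, C_2 ≅ Z^5.

The boundary map ∂_1: C_1 → C_0 sends each edge [p,q] (with p < q) to q − p.
As a 5×10 matrix over Z this has rank 4, with invariant factors (1,1,1,1).

∂_2: C_2 → C_1 acts by ∂[p,q,r] = [q,r] − [p,r] + [p,q]. For instance
  ∂PRS = RS − PS + PR,
  ∂PRT = RT − PT + PR.
As a 10×5 matrix over Z this has rank 5, with invariant factors (1,1,1,1,1).

From H_k ≅ ker(∂_k) / im(∂_{k+1}) we obtain:

  H_1: rank ker ∂_1 − rank ∂_2 = (10 − 4) − 5 = 1, and the invariant factors of ∂_2 are all 1, so H_1 = Z.

(K is a triangulation of the Möbius band.)

H_1 = Z.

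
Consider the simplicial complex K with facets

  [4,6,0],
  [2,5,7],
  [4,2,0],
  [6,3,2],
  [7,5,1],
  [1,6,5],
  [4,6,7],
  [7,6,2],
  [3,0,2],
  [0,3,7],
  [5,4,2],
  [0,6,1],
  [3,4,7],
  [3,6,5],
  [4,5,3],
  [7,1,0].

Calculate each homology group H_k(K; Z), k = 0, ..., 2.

Order the vertices as 0 < 1 < 2 < 3 < 4 < 5 < 6 < 7. Listing each simplex with vertices in this order, K has dimension 2 with simplices:

  0-simplices (8): [0], [1], [2], [3], [4], [5], [6], [7]
  1-simplices (24): (24 of them)
  2-simplices (16): [0,1,6], [0,1,7], [0,2,3], [0,2,4], [0,3,7], [0,4,6], [1,5,6], [1,5,7], [2,3,6], [2,4,5], [2,5,7], [2,6,7], [3,4,5], [3,4,7], [3,5,6], [4,6,7]

giving chain groups C_0 ≅ Z^8, C_1 ≅ Z^24, C_2 ≅ Z^16.

Boundary ∂_1: C_1 → C_0 is given by ∂[p,q] = [q] − [p]. For instance
  ∂[3,7] = [7] − [3].
As a 8×24 matrix over Z this has rank 7, with invariant factors (1,1,1,1,1,1,1).

Boundary ∂_2: C_2 → C_1 sends each 2-simplex [p,q,r] to [q,r] − [p,r] + [p,q]. For instance
  ∂[0,3,7] = [3,7] − [0,7] + [0,3],
  ∂[4,6,7] = [6,7] − [4,7] + [4,6].
As a 24×16 matrix over Z this has rank 15, with invariant factors (1,1,1,1,1,1,1,1,1,1,1,1,1,1,1).

Computing H_k = (kernel of ∂_k) / (image of ∂_{k+1}):

  H_0: rank C_0 − rank ∂_1 = 8 − 7 = 1, and the invariant factors of ∂_1 are all 1, so H_0 ≅ Z.
  H_1: rank ker ∂_1 − rank ∂_2 = (24 − 7) − 15 = 2, and the invariant factors of ∂_2 are all 1, so H_1 ≅ Z^2.
  H_2: rank ker ∂_2 − rank ∂_3 = (16 − 15) − 0 = 1, and there is no ∂_3, so H_2 ≅ Z.

As a check, the Euler characteristic is 8 − 24 + 16 = 0, which agrees with 1 − 2 + 1 = 0.
(K is a triangulation of the torus T^2.)

H_0 = Z,  H_1 = Z^2,  H_2 = Z.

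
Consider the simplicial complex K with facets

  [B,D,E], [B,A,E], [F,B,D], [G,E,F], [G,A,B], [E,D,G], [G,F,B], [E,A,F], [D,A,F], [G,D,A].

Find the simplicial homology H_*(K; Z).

K has 6 vertices, 15 edges, 10 triangles.
rank ∂_0 = 0, rank ∂_1 = 5 ⇒ b_0 = 6 − 0 − 5 = 1; all invariant factors of ∂_1 are 1 so no torsion. So H_0 ≅ Z.
rank ∂_1 = 5, rank ∂_2 = 10 ⇒ b_1 = 15 − 5 − 10 = 0; ∂_2 has invariant factor(s) [2] giving torsion. So H_1 ≅ Z/2.
rank ∂_2 = 10, rank ∂_3 = 0 ⇒ b_2 = 10 − 10 − 0 = 0. So H_2 ≅ 0.

H_0 ≅ Z,  H_1 ≅ Z/2,  H_2 = 0.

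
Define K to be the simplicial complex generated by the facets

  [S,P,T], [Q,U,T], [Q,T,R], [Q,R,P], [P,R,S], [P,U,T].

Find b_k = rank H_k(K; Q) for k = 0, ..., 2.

b_0 = 1, b_1 = 1, b_2 = 0.

Take the total order P < Q < R < S < T < U on the vertex set. Then K (dimension 2) consists of the simplices:

  0-simplices (6): P, Q, R, S, T, U
  1-simplices (12): PQ, PR, PS, PT, PU, QR, QT, QU, RS, RT, ST, TU
  2-simplices (6): PQR, PRS, PST, PTU, QRT, QTU

Hence C_0 ≅ Z^6, C_1 ≅ Z^12, C_2 ≅ Z^6.

The boundary map ∂_1: C_1 → C_0 maps an edge to its endpoints' difference, ∂[p,q] = q − p. For instance
  ∂QR = R − Q.
The resulting 6×12 matrix has rank 5, and its Smith normal form has invariant factors (1,1,1,1,1).

∂_2: C_2 → C_1 maps a triangle to the signed sum of its edges. For instance
  ∂QTU = TU − QU + QT,
  ∂PTU = TU − PU + PT.
As a 12×6 matrix over Z this has rank 6, with invariant factors (1,1,1,1,1,1).

Computing H_k = (kernel of ∂_k) / (image of ∂_{k+1}):

  H_0: rank C_0 − rank ∂_1 = 6 − 5 = 1, and the invariant factors of ∂_1 are all 1, so H_0 ≅ Z.
  H_1: rank ker ∂_1 − rank ∂_2 = (12 − 5) − 6 = 1, and the invariant factors of ∂_2 are all 1, so H_1 ≅ Z.
  H_2: rank ker ∂_2 − rank ∂_3 = (6 − 6) − 0 = 0, and there is no ∂_3, so H_2 ≅ 0.

Hence the Betti numbers are b_0 = 1, b_1 = 1, b_2 = 0.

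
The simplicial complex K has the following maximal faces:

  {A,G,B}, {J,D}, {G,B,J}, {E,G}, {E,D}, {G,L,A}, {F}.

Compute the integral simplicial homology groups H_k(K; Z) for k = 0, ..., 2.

Take the total order A < B < D < E < F < G < J < L on the vertex set. Then K (dimension 2) consists of the simplices:

  0-simplices (8): A, B, D, E, F, G, J, L
  1-simplices (10): AB, AG, AL, BG, BJ, DE, DJ, EG, GJ, GL
  2-simplices (3): ABG, AGL, BGJ

giving chain groups C_0 ≅ Z^8, C_1 ≅ Z^10, C_2 ≅ Z^3.

The boundary map ∂_1: C_1 → C_0 maps an edge to its endpoints' difference, ∂[p,q] = q − p. For instance
  ∂AL = L − A.
This gives a 8×10 integer matrix of rank 6; reducing to Smith normal form yields diagonal entries (1,1,1,1,1,1).

Boundary ∂_2: C_2 → C_1 maps a triangle to the signed sum of its edges. For instance
  ∂AGL = GL − AL + AG,
  ∂BGJ = GJ − BJ + BG.
The resulting 10×3 matrix has rank 3, and its Smith normal form has invariant factors (1,1,1).

Computing H_k = (kernel of ∂_k) / (image of ∂_{k+1}):

  H_0: rank C_0 − rank ∂_1 = 8 − 6 = 2, and the invariant factors of ∂_1 are all 1, so H_0 = Z^2.
  H_1: rank ker ∂_1 − rank ∂_2 = (10 − 6) − 3 = 1, and the invariant factors of ∂_2 are all 1, so H_1 = Z.
  H_2: rank ker ∂_2 − rank ∂_3 = (3 − 3) − 0 = 0, and there is no ∂_3, so H_2 = 0.

H_0 = Z^2,  H_1 = Z,  H_2 = 0.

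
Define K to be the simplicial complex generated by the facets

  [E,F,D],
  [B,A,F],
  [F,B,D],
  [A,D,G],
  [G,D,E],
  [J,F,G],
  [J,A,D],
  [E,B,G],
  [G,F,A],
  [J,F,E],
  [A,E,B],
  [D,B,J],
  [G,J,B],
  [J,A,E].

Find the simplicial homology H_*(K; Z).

H_0 = Z,  H_1 = Z^2,  H_2 = Z.

Take the total order A < B < D < E < F < G < J on the vertex set. Then K (dimension 2) consists of the simplices:

  0-simplices (7): A, B, D, E, F, G, J
  1-simplices (21): AB, AD, AE, AF, AG, AJ, BD, BE, BF, BG, BJ, DE, DF, DG, DJ, EF, EG, EJ, FG, FJ, GJ
  2-simplices (14): ABE, ABF, ADG, ADJ, AEJ, AFG, BDF, BDJ, BEG, BGJ, DEF, DEG, EFJ, FGJ

giving chain groups C_0 ≅ Z^7, C_1 ≅ Z^21, C_2 ≅ Z^14.

Boundary ∂_1: C_1 → C_0 sends each edge [p,q] (with p < q) to q − p. For instance
  ∂AB = B − A.
The resulting 7×21 matrix has rank 6, and its Smith normal form has invariant factors (1,1,1,1,1,1).

Boundary ∂_2: C_2 → C_1 sends each 2-simplex [p,q,r] to [q,r] − [p,r] + [p,q]. For instance
  ∂ADG = DG − AG + AD,
  ∂ADJ = DJ − AJ + AD.
The 21×14 boundary matrix has rank 13 and Smith normal form diag(1,1,1,1,1,1,1,1,1,1,1,1,1).

Reading off H_k = ker ∂_k / im ∂_{k+1}:

  H_0: rank C_0 − rank ∂_1 = 7 − 6 = 1, and the invariant factors of ∂_1 are all 1, so H_0 = Z.
  H_1: rank ker ∂_1 − rank ∂_2 = (21 − 6) − 13 = 2, and the invariant factors of ∂_2 are all 1, so H_1 = Z^2.
  H_2: rank ker ∂_2 − rank ∂_3 = (14 − 13) − 0 = 1, and there is no ∂_3, so H_2 = Z.

As a check, the Euler characteristic is 7 − 21 + 14 = 0, which agrees with 1 − 2 + 1 = 0.
(K is a triangulation of the torus T^2.)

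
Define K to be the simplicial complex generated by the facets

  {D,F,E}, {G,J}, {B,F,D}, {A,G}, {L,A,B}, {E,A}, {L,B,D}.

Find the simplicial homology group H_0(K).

H_0 = Z.

Fix the vertex order A < B < D < E < F < G < J < L and write every simplex with vertices in increasing order. Then dim K = 2 and the simplices of K are:

  0-simplices (8): A, B, D, E, F, G, J, L
  1-simplices (12): AB, AE, AG, AL, BD, BF, BL, DE, DF, DL, EF, GJ
  2-simplices (4): ABL, BDF, BDL, DEF

Hence C_0 ≅ Z^8, C_1 ≅ Z^12, C_2 ≅ Z^4.

Boundary ∂_1: C_1 → C_0 is given by ∂[p,q] = [q] − [p].
This gives a 8×12 integer matrix of rank 7; reducing to Smith normal form yields diagonal entries (1,1,1,1,1,1,1).

∂_2: C_2 → C_1 acts by ∂[p,q,r] = [q,r] − [p,r] + [p,q]. For instance
  ∂BDF = DF − BF + BD,
  ∂BDL = DL − BL + BD.
The 12×4 boundary matrix has rank 4 and Smith normal form diag(1,1,1,1).

From H_k ≅ ker(∂_k) / im(∂_{k+1}) we obtain:

  H_0: rank C_0 − rank ∂_1 = 8 − 7 = 1, and the invariant factors of ∂_1 are all 1, so H_0 = Z.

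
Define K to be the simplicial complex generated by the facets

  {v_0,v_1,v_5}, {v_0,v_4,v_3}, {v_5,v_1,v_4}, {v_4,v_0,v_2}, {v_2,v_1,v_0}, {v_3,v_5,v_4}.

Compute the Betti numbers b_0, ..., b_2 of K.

Fix the vertex order v_0 < v_1 < v_2 < v_3 < v_4 < v_5 and write every simplex with vertices in increasing order. Then dim K = 2 and the simplices of K are:

  0-simplices (6): [v_0], [v_1], [v_2], [v_3], [v_4], [v_5]
  1-simplices (12): [v_0,v_1], [v_0,v_2], [v_0,v_3], [v_0,v_4], [v_0,v_5], [v_1,v_2], [v_1,v_4], [v_1,v_5], [v_2,v_4], [v_3,v_4], [v_3,v_5], [v_4,v_5]
  2-simplices (6): [v_0,v_1,v_2], [v_0,v_1,v_5], [v_0,v_2,v_4], [v_0,v_3,v_4], [v_1,v_4,v_5], [v_3,v_4,v_5]

Hence C_0 ≅ Z^6, C_1 ≅ Z^12, C_2 ≅ Z^6.

Boundary ∂_1: C_1 → C_0 maps an edge to its endpoints' difference, ∂[p,q] = q − p. For instance
  ∂[v_2,v_4] = [v_4] − [v_2].
The 6×12 boundary matrix has rank 5 and Smith normal form diag(1,1,1,1,1).

Boundary ∂_2: C_2 → C_1 acts by ∂[p,q,r] = [q,r] − [p,r] + [p,q]. For instance
  ∂[v_0,v_1,v_2] = [v_1,v_2] − [v_0,v_2] + [v_0,v_1],
  ∂[v_0,v_3,v_4] = [v_3,v_4] − [v_0,v_4] + [v_0,v_3].
As a 12×6 matrix over Z this has rank 6, with invariant factors (1,1,1,1,1,1).

Computing H_k = (kernel of ∂_k) / (image of ∂_{k+1}):

  H_0: rank C_0 − rank ∂_1 = 6 − 5 = 1, and the invariant factors of ∂_1 are all 1, so H_0 ≅ Z.
  H_1: rank ker ∂_1 − rank ∂_2 = (12 − 5) − 6 = 1, and the invariant factors of ∂_2 are all 1, so H_1 ≅ Z.
  H_2: rank ker ∂_2 − rank ∂_3 = (6 − 6) − 0 = 0, and there is no ∂_3, so H_2 ≅ 0.

(K is a triangulation of the cylinder S^1 x I.)

Hence the Betti numbers are b_0 = 1, b_1 = 1, b_2 = 0.

b_0 = 1, b_1 = 1, b_2 = 0.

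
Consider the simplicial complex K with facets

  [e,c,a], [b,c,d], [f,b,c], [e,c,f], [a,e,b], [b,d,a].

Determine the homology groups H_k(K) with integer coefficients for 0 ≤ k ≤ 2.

Take the total order a < b < c < d < e < f on the vertex set. Then K (dimension 2) consists of the simplices:

  0-simplices (6): a, b, c, d, e, f
  1-simplices (12): ab, ac, ad, ae, bc, bd, be, bf, cd, ce, cf, ef
  2-simplices (6): abd, abe, ace, bcd, bcf, cef

Hence C_0 ≅ Z^6, C_1 ≅ Z^12, C_2 ≅ Z^6.

The boundary map ∂_1: C_1 → C_0 is given by ∂[p,q] = [q] − [p]. For instance
  ∂ad = d − a.
This gives a 6×12 integer matrix of rank 5; reducing to Smith normal form yields diagonal entries (1,1,1,1,1).

Boundary ∂_2: C_2 → C_1 acts by ∂[p,q,r] = [q,r] − [p,r] + [p,q]. For instance
  ∂bcf = cf − bf + bc,
  ∂abe = be − ae + ab.
The resulting 12×6 matrix has rank 6, and its Smith normal form has invariant factors (1,1,1,1,1,1).

Computing H_k = (kernel of ∂_k) / (image of ∂_{k+1}):

  H_0: rank C_0 − rank ∂_1 = 6 − 5 = 1, and the invariant factors of ∂_1 are all 1, so H_0 = Z.
  H_1: rank ker ∂_1 − rank ∂_2 = (12 − 5) − 6 = 1, and the invariant factors of ∂_2 are all 1, so H_1 = Z.
  H_2: rank ker ∂_2 − rank ∂_3 = (6 − 6) − 0 = 0, and there is no ∂_3, so H_2 = 0.

H_0 = Z,  H_1 = Z,  H_2 = 0.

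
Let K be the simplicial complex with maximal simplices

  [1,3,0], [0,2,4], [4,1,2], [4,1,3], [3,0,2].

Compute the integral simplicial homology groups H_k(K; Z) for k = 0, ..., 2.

K has 5 vertices, 10 edges, 5 triangles.
rank ∂_0 = 0, rank ∂_1 = 4 ⇒ b_0 = 5 − 0 − 4 = 1; all invariant factors of ∂_1 are 1 so no torsion. So H_0 = Z.
rank ∂_1 = 4, rank ∂_2 = 5 ⇒ b_1 = 10 − 4 − 5 = 1; all invariant factors of ∂_2 are 1 so no torsion. So H_1 = Z.
rank ∂_2 = 5, rank ∂_3 = 0 ⇒ b_2 = 5 − 5 − 0 = 0. So H_2 = 0.

H_0 = Z,  H_1 = Z,  H_2 = 0.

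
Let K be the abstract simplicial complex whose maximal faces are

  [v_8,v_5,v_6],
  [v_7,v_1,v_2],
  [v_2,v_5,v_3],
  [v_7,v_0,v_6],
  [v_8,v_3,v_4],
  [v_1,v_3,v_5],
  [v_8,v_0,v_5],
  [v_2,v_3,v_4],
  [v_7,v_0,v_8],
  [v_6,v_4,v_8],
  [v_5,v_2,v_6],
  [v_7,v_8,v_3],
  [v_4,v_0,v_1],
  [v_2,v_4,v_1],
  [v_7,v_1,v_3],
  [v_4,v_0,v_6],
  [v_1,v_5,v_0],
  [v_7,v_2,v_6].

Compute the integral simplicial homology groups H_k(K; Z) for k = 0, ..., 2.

H_0 = Z,  H_1 = Z ⊕ Z/2,  H_2 = 0.

Fix the vertex order v_0 < v_1 < v_2 < v_3 < v_4 < v_5 < v_6 < v_7 < v_8 and write every simplex with vertices in increasing order. Then dim K = 2 and the simplices of K are:

  0-simplices (9): [v_0], [v_1], [v_2], [v_3], [v_4], [v_5], [v_6], [v_7], [v_8]
  1-simplices (27): (27 of them)
  2-simplices (18): (18 of them)

giving chain groups C_0 ≅ Z^9, C_1 ≅ Z^27, C_2 ≅ Z^18.

The boundary map ∂_1: C_1 → C_0 sends each edge [p,q] (with p < q) to q − p.
The 9×27 boundary matrix has rank 8 and Smith normal form diag(1,1,1,1,1,1,1,1).

The boundary map ∂_2: C_2 → C_1 acts by ∂[p,q,r] = [q,r] − [p,r] + [p,q]. For instance
  ∂[v_0,v_1,v_5] = [v_1,v_5] − [v_0,v_5] + [v_0,v_1],
  ∂[v_2,v_3,v_4] = [v_3,v_4] − [v_2,v_4] + [v_2,v_3].
This gives a 27×18 integer matrix of rank 18; reducing to Smith normal form yields diagonal entries (1,1,1,1,1,1,1,1,1,1,1,1,1,1,1,1,1,2).

Reading off H_k = ker ∂_k / im ∂_{k+1}:

  H_0: rank C_0 − rank ∂_1 = 9 − 8 = 1, and the invariant factors of ∂_1 are all 1, so H_0 = Z.
  H_1: rank ker ∂_1 − rank ∂_2 = (27 − 8) − 18 = 1, and ∂_2 has invariant factor 2 > 1, so H_1 = Z ⊕ Z/2.
  H_2: rank ker ∂_2 − rank ∂_3 = (18 − 18) − 0 = 0, and there is no ∂_3, so H_2 = 0.

As a check, the Euler characteristic is 9 − 27 + 18 = 0, which agrees with 1 − 1 + 0 = 0.
(K is a triangulation of the Klein bottle.)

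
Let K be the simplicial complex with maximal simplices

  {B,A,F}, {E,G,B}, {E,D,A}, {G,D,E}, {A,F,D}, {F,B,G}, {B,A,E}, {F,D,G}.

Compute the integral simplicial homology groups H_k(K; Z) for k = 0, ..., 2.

H_0 ≅ Z,  H_1 = 0,  H_2 ≅ Z.

Fix the vertex order A < B < D < E < F < G and write every simplex with vertices in increasing order. Then dim K = 2 and the simplices of K are:

  0-simplices (6): A, B, D, E, F, G
  1-simplices (12): AB, AD, AE, AF, BE, BF, BG, DE, DF, DG, EG, FG
  2-simplices (8): ABE, ABF, ADE, ADF, BEG, BFG, DEG, DFG

giving chain groups C_0 ≅ Z^6, C_1 ≅ Z^12, C_2 ≅ Z^8.

The boundary map ∂_1: C_1 → C_0 sends each edge [p,q] (with p < q) to q − p.
This gives a 6×12 integer matrix of rank 5; reducing to Smith normal form yields diagonal entries (1,1,1,1,1).

Boundary ∂_2: C_2 → C_1 maps a triangle to the signed sum of its edges. For instance
  ∂BEG = EG − BG + BE,
  ∂ABE = BE − AE + AB.
This gives a 12×8 integer matrix of rank 7; reducing to Smith normal form yields diagonal entries (1,1,1,1,1,1,1).

From H_k ≅ ker(∂_k) / im(∂_{k+1}) we obtain:

  H_0: rank C_0 − rank ∂_1 = 6 − 5 = 1, and the invariant factors of ∂_1 are all 1, so H_0 ≅ Z.
  H_1: rank ker ∂_1 − rank ∂_2 = (12 − 5) − 7 = 0, and the invariant factors of ∂_2 are all 1, so H_1 ≅ 0.
  H_2: rank ker ∂_2 − rank ∂_3 = (8 − 7) − 0 = 1, and there is no ∂_3, so H_2 ≅ Z.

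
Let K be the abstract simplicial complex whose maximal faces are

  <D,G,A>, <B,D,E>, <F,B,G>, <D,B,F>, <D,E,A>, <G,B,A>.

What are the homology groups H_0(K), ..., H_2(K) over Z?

H_0 ≅ Z,  H_1 ≅ Z,  H_2 = 0.

Order the vertices as A < B < D < E < F < G. Listing each simplex with vertices in this order, K has dimension 2 with simplices:

  0-simplices (6): A, B, D, E, F, G
  1-simplices (12): AB, AD, AE, AG, BD, BE, BF, BG, DE, DF, DG, FG
  2-simplices (6): ABG, ADE, ADG, BDE, BDF, BFG

Hence C_0 ≅ Z^6, C_1 ≅ Z^12, C_2 ≅ Z^6.

∂_1: C_1 → C_0 is given by ∂[p,q] = [q] − [p]. For instance
  ∂BE = E − B.
The 6×12 boundary matrix has rank 5 and Smith normal form diag(1,1,1,1,1).

The boundary map ∂_2: C_2 → C_1 maps a triangle to the signed sum of its edges. For instance
  ∂ADG = DG − AG + AD,
  ∂BDF = DF − BF + BD.
As a 12×6 matrix over Z this has rank 6, with invariant factors (1,1,1,1,1,1).

Now H_k = ker ∂_k / im ∂_{k+1}, so:

  H_0: rank C_0 − rank ∂_1 = 6 − 5 = 1, and the invariant factors of ∂_1 are all 1, so H_0 ≅ Z.
  H_1: rank ker ∂_1 − rank ∂_2 = (12 − 5) − 6 = 1, and the invariant factors of ∂_2 are all 1, so H_1 ≅ Z.
  H_2: rank ker ∂_2 − rank ∂_3 = (6 − 6) − 0 = 0, and there is no ∂_3, so H_2 ≅ 0.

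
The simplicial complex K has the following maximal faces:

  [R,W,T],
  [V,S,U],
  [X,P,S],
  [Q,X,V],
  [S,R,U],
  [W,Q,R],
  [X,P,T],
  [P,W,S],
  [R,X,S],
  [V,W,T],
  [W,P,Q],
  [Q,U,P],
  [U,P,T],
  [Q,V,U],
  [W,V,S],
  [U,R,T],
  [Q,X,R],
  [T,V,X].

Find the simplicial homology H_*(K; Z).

H_0 = Z,  H_1 = Z^2,  H_2 = Z.

Take the total order P < Q < R < S < T < U < V < W < X on the vertex set. Then K (dimension 2) consists of the simplices:

  0-simplices (9): P, Q, R, S, T, U, V, W, X
  1-simplices (27): PQ, PS, PT, PU, PW, PX, QR, QU, QV, QW, QX, RS, RT, RU, RW, RX, SU, SV, SW, SX, TU, TV, TW, TX, UV, VW, VX
  2-simplices (18): PQU, PQW, PSW, PSX, PTU, PTX, QRW, QRX, QUV, QVX, RSU, RSX, RTU, RTW, SUV, SVW, TVW, TVX

Hence C_0 ≅ Z^9, C_1 ≅ Z^27, C_2 ≅ Z^18.

The boundary map ∂_1: C_1 → C_0 sends each edge [p,q] (with p < q) to q − p. For instance
  ∂RS = S − R.
The resulting 9×27 matrix has rank 8, and its Smith normal form has invariant factors (1,1,1,1,1,1,1,1).

Boundary ∂_2: C_2 → C_1 maps a triangle to the signed sum of its edges. For instance
  ∂RTU = TU − RU + RT,
  ∂RSU = SU − RU + RS.
This gives a 27×18 integer matrix of rank 17; reducing to Smith normal form yields diagonal entries (1,1,1,1,1,1,1,1,1,1,1,1,1,1,1,1,1).

Reading off H_k = ker ∂_k / im ∂_{k+1}:

  H_0: rank C_0 − rank ∂_1 = 9 − 8 = 1, and the invariant factors of ∂_1 are all 1, so H_0 = Z.
  H_1: rank ker ∂_1 − rank ∂_2 = (27 − 8) − 17 = 2, and the invariant factors of ∂_2 are all 1, so H_1 = Z^2.
  H_2: rank ker ∂_2 − rank ∂_3 = (18 − 17) − 0 = 1, and there is no ∂_3, so H_2 = Z.

As a check, the Euler characteristic is 9 − 27 + 18 = 0, which agrees with 1 − 2 + 1 = 0.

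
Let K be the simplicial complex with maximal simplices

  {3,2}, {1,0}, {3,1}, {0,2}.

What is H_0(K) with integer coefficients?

Order the vertices as 0 < 1 < 2 < 3. Listing each simplex with vertices in this order, K has dimension 1 with simplices:

  0-simplices (4): [0], [1], [2], [3]
  1-simplices (4): [0,1], [0,2], [1,3], [2,3]

so the chain groups are C_0 ≅ Z^4, C_1 ≅ Z^4.

Boundary ∂_1: C_1 → C_0 is given by ∂[p,q] = [q] − [p].
The 4×4 boundary matrix has rank 3 and Smith normal form diag(1,1,1).

Computing H_k = (kernel of ∂_k) / (image of ∂_{k+1}):

  H_0: rank C_0 − rank ∂_1 = 4 − 3 = 1, and the invariant factors of ∂_1 are all 1, so H_0 = Z.

H_0 ≅ Z.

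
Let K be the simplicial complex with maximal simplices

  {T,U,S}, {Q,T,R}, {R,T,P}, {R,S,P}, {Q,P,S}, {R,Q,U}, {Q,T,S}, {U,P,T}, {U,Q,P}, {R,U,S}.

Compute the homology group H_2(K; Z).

H_2 ≅ 0.

Fix the vertex order P < Q < R < S < T < U and write every simplex with vertices in increasing order. Then dim K = 2 and the simplices of K are:

  0-simplices (6): P, Q, R, S, T, U
  1-simplices (15): PQ, PR, PS, PT, PU, QR, QS, QT, QU, RS, RT, RU, ST, SU, TU
  2-simplices (10): PQS, PQU, PRS, PRT, PTU, QRT, QRU, QST, RSU, STU

giving chain groups C_0 ≅ Z^6, C_1 ≅ Z^15, C_2 ≅ Z^10.

The boundary map ∂_1: C_1 → C_0 sends each edge [p,q] (with p < q) to q − p.
The 6×15 boundary matrix has rank 5 and Smith normal form diag(1,1,1,1,1).

The boundary map ∂_2: C_2 → C_1 sends each 2-simplex [p,q,r] to [q,r] − [p,r] + [p,q]. For instance
  ∂QRU = RU − QU + QR,
  ∂PRS = RS − PS + PR.
The 15×10 boundary matrix has rank 10 and Smith normal form diag(1,1,1,1,1,1,1,1,1,2).

Now H_k = ker ∂_k / im ∂_{k+1}, so:

  H_2: rank ker ∂_2 − rank ∂_3 = (10 − 10) − 0 = 0, and there is no ∂_3, so H_2 ≅ 0.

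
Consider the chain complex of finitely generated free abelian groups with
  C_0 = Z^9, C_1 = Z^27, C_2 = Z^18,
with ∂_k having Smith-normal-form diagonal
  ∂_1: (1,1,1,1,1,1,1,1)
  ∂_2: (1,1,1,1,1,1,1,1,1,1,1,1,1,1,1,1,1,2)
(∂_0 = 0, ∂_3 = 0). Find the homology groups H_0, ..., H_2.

H_0 = Z,  H_1 = Z ⊕ Z/2,  H_2 = 0.

H_0: b_0 = 9 − 0 − 8 = 1; torsion from ∂_1 factors > 1: none. So H_0 = Z.
H_1: b_1 = 27 − 8 − 18 = 1; torsion from ∂_2 factors > 1: [2]. So H_1 = Z ⊕ Z/2.
H_2: b_2 = 18 − 18 − 0 = 0; torsion from ∂_3 factors > 1: none. So H_2 = 0.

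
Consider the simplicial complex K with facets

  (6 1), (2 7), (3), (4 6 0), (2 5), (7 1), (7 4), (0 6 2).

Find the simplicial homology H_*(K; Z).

Take the total order 0 < 1 < 2 < 3 < 4 < 5 < 6 < 7 on the vertex set. Then K (dimension 2) consists of the simplices:

  0-simplices (8): [0], [1], [2], [3], [4], [5], [6], [7]
  1-simplices (10): [0,2], [0,4], [0,6], [1,6], [1,7], [2,5], [2,6], [2,7], [4,6], [4,7]
  2-simplices (2): [0,2,6], [0,4,6]

giving chain groups C_0 ≅ Z^8, C_1 ≅ Z^10, C_2 ≅ Z^2.

∂_1: C_1 → C_0 maps an edge to its endpoints' difference, ∂[p,q] = q − p.
The resulting 8×10 matrix has rank 6, and its Smith normal form has invariant factors (1,1,1,1,1,1).

Boundary ∂_2: C_2 → C_1 acts by ∂[p,q,r] = [q,r] − [p,r] + [p,q]. For instance
  ∂[0,2,6] = [2,6] − [0,6] + [0,2],
  ∂[0,4,6] = [4,6] − [0,6] + [0,4].
The resulting 10×2 matrix has rank 2, and its Smith normal form has invariant factors (1,1).

Now H_k = ker ∂_k / im ∂_{k+1}, so:

  H_0: rank C_0 − rank ∂_1 = 8 − 6 = 2, and the invariant factors of ∂_1 are all 1, so H_0 ≅ Z^2.
  H_1: rank ker ∂_1 − rank ∂_2 = (10 − 6) − 2 = 2, and the invariant factors of ∂_2 are all 1, so H_1 ≅ Z^2.
  H_2: rank ker ∂_2 − rank ∂_3 = (2 − 2) − 0 = 0, and there is no ∂_3, so H_2 ≅ 0.

As a check, the Euler characteristic is 8 − 10 + 2 = 0, which agrees with 2 − 2 + 0 = 0.

H_0 ≅ Z^2,  H_1 ≅ Z^2,  H_2 = 0.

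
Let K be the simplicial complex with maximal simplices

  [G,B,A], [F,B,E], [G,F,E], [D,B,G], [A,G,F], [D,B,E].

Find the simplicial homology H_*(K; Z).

H_0 = Z,  H_1 = Z,  H_2 = 0.

Take the total order A < B < D < E < F < G on the vertex set. Then K (dimension 2) consists of the simplices:

  0-simplices (6): A, B, D, E, F, G
  1-simplices (12): AB, AF, AG, BD, BE, BF, BG, DE, DG, EF, EG, FG
  2-simplices (6): ABG, AFG, BDE, BDG, BEF, EFG

so the chain groups are C_0 ≅ Z^6, C_1 ≅ Z^12, C_2 ≅ Z^6.

The boundary map ∂_1: C_1 → C_0 is given by ∂[p,q] = [q] − [p]. For instance
  ∂AB = B − A.
This gives a 6×12 integer matrix of rank 5; reducing to Smith normal form yields diagonal entries (1,1,1,1,1).

Boundary ∂_2: C_2 → C_1 acts by ∂[p,q,r] = [q,r] − [p,r] + [p,q]. For instance
  ∂BEF = EF − BF + BE,
  ∂BDE = DE − BE + BD.
The resulting 12×6 matrix has rank 6, and its Smith normal form has invariant factors (1,1,1,1,1,1).

Now H_k = ker ∂_k / im ∂_{k+1}, so:

  H_0: rank C_0 − rank ∂_1 = 6 − 5 = 1, and the invariant factors of ∂_1 are all 1, so H_0 = Z.
  H_1: rank ker ∂_1 − rank ∂_2 = (12 − 5) − 6 = 1, and the invariant factors of ∂_2 are all 1, so H_1 = Z.
  H_2: rank ker ∂_2 − rank ∂_3 = (6 − 6) − 0 = 0, and there is no ∂_3, so H_2 = 0.

(K is a triangulation of the cylinder S^1 x I.)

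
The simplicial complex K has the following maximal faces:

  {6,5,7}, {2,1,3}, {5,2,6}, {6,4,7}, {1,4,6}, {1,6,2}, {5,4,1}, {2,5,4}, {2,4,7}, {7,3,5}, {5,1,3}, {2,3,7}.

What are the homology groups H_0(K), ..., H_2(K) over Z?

Fix the vertex order 1 < 2 < 3 < 4 < 5 < 6 < 7 and write every simplex with vertices in increasing order. Then dim K = 2 and the simplices of K are:

  0-simplices (7): [1], [2], [3], [4], [5], [6], [7]
  1-simplices (18): [1,2], [1,3], [1,4], [1,5], [1,6], [2,3], [2,4], [2,5], [2,6], [2,7], [3,5], [3,7], [4,5], [4,6], [4,7], [5,6], [5,7], [6,7]
  2-simplices (12): [1,2,3], [1,2,6], [1,3,5], [1,4,5], [1,4,6], [2,3,7], [2,4,5], [2,4,7], [2,5,6], [3,5,7], [4,6,7], [5,6,7]

so the chain groups are C_0 ≅ Z^7, C_1 ≅ Z^18, C_2 ≅ Z^12.

Boundary ∂_1: C_1 → C_0 is given by ∂[p,q] = [q] − [p]. For instance
  ∂[3,5] = [5] − [3].
This gives a 7×18 integer matrix of rank 6; reducing to Smith normal form yields diagonal entries (1,1,1,1,1,1).

∂_2: C_2 → C_1 sends each 2-simplex [p,q,r] to [q,r] − [p,r] + [p,q]. For instance
  ∂[2,5,6] = [5,6] − [2,6] + [2,5],
  ∂[2,3,7] = [3,7] − [2,7] + [2,3].
This gives a 18×12 integer matrix of rank 12; reducing to Smith normal form yields diagonal entries (1,1,1,1,1,1,1,1,1,1,1,2).

Reading off H_k = ker ∂_k / im ∂_{k+1}:

  H_0: rank C_0 − rank ∂_1 = 7 − 6 = 1, and the invariant factors of ∂_1 are all 1, so H_0 ≅ Z.
  H_1: rank ker ∂_1 − rank ∂_2 = (18 − 6) − 12 = 0, and ∂_2 has invariant factor 2 > 1, so H_1 ≅ Z/2.
  H_2: rank ker ∂_2 − rank ∂_3 = (12 − 12) − 0 = 0, and there is no ∂_3, so H_2 ≅ 0.

As a check, the Euler characteristic is 7 − 18 + 12 = 1, which agrees with 1 − 0 + 0 = 1.

H_0 ≅ Z,  H_1 ≅ Z/2,  H_2 = 0.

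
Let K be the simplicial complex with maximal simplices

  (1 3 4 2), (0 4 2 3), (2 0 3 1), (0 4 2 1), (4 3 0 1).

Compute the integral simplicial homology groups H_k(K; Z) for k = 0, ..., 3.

H_0 = Z,  H_1 = 0,  H_2 = 0,  H_3 = Z.

Take the total order 0 < 1 < 2 < 3 < 4 on the vertex set. Then K (dimension 3) consists of the simplices:

  0-simplices (5): [0], [1], [2], [3], [4]
  1-simplices (10): [0,1], [0,2], [0,3], [0,4], [1,2], [1,3], [1,4], [2,3], [2,4], [3,4]
  2-simplices (10): [0,1,2], [0,1,3], [0,1,4], [0,2,3], [0,2,4], [0,3,4], [1,2,3], [1,2,4], [1,3,4], [2,3,4]
  3-simplices (5): [0,1,2,3], [0,1,2,4], [0,1,3,4], [0,2,3,4], [1,2,3,4]

Hence C_0 ≅ Z^5, C_1 ≅ Z^10, C_2 ≅ Z^10, C_3 ≅ Z^5.

∂_1: C_1 → C_0 maps an edge to its endpoints' difference, ∂[p,q] = q − p.
This gives a 5×10 integer matrix of rank 4; reducing to Smith normal form yields diagonal entries (1,1,1,1).

∂_2: C_2 → C_1 sends each 2-simplex [p,q,r] to [q,r] − [p,r] + [p,q]. For instance
  ∂[0,1,2] = [1,2] − [0,2] + [0,1],
  ∂[2,3,4] = [3,4] − [2,4] + [2,3].
The resulting 10×10 matrix has rank 6, and its Smith normal form has invariant factors (1,1,1,1,1,1).

∂_3: C_3 → C_2 sends each 3-simplex σ to the alternating sum Σ_i (−1)^i (σ with its i-th vertex removed). For instance
  ∂[0,1,2,3] = [1,2,3] − [0,2,3] + [0,1,3] − [0,1,2],
  ∂[0,1,2,4] = [1,2,4] − [0,2,4] + [0,1,4] − [0,1,2].
This gives a 10×5 integer matrix of rank 4; reducing to Smith normal form yields diagonal entries (1,1,1,1).

Reading off H_k = ker ∂_k / im ∂_{k+1}:

  H_0: rank C_0 − rank ∂_1 = 5 − 4 = 1, and the invariant factors of ∂_1 are all 1, so H_0 ≅ Z.
  H_1: rank ker ∂_1 − rank ∂_2 = (10 − 4) − 6 = 0, and the invariant factors of ∂_2 are all 1, so H_1 ≅ 0.
  H_2: rank ker ∂_2 − rank ∂_3 = (10 − 6) − 4 = 0, and the invariant factors of ∂_3 are all 1, so H_2 ≅ 0.
  H_3: rank ker ∂_3 − rank ∂_4 = (5 − 4) − 0 = 1, and there is no ∂_4, so H_3 ≅ Z.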